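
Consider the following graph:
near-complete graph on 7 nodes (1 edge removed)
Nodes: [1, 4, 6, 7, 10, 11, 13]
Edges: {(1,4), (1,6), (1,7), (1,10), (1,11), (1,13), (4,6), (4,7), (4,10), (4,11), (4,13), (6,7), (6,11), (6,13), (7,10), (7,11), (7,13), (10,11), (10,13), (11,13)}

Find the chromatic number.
χ(G) = 6

Clique number ω(G) = 6 (lower bound: χ ≥ ω).
The clique on [1, 4, 7, 10, 11, 13] has size 6, forcing χ ≥ 6, and the coloring below uses 6 colors, so χ(G) = 6.
A valid 6-coloring: color 1: [11]; color 2: [7]; color 3: [1]; color 4: [4]; color 5: [13]; color 6: [6, 10].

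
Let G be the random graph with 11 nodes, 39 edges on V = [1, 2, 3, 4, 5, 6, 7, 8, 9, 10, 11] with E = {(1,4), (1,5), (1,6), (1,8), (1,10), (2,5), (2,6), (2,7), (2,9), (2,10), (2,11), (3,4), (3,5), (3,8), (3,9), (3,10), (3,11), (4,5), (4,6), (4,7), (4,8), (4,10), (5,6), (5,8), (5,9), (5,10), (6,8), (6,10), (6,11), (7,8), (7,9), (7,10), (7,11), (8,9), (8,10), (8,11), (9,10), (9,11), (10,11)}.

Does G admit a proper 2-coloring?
The clique on vertices [1, 4, 5, 6, 8, 10] has size 6 > 2, so it alone needs 6 colors.

No, G is not 2-colorable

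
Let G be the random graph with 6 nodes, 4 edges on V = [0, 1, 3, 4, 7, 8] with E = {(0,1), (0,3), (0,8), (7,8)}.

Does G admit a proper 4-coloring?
Yes, G is 4-colorable

A valid 4-coloring: color 1: [0, 4, 7]; color 2: [1, 3, 8].
(χ(G) = 2 ≤ 4.)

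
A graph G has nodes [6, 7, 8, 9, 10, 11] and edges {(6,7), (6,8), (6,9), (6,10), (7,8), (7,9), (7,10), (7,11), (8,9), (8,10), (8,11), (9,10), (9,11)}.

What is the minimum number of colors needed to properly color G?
χ(G) = 5

Clique number ω(G) = 5 (lower bound: χ ≥ ω).
The clique on [6, 7, 8, 9, 10] has size 5, forcing χ ≥ 5, and the coloring below uses 5 colors, so χ(G) = 5.
A valid 5-coloring: color 1: [7]; color 2: [8]; color 3: [9]; color 4: [10, 11]; color 5: [6].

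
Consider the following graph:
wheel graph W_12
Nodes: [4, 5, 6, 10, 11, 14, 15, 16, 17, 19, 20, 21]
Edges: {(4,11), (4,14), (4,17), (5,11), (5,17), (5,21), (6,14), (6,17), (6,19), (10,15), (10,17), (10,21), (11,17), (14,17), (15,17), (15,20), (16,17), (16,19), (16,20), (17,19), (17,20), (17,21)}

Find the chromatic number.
χ(G) = 4

Clique number ω(G) = 3 (lower bound: χ ≥ ω).
Odd cycle [19, 6, 14, 4, 11, 5, 21, 10, 15, 20, 16] needs 3 colors (χ ≥ 3).
Vertex 17 is adjacent to every vertex of [4, 5, 6, 10, 11, 14, 15, 16, 19, 20, 21], which already need 3 colors among themselves, so 17 needs a new color (χ ≥ 4).
The coloring below uses 4 colors, so χ(G) = 4.
A valid 4-coloring: color 1: [17]; color 2: [11, 14, 19, 20, 21]; color 3: [4, 5, 6, 10, 16]; color 4: [15].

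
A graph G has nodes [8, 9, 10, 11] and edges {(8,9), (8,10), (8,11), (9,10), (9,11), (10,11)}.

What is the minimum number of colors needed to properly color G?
Clique number ω(G) = 4 (lower bound: χ ≥ ω).
The clique on [8, 9, 10, 11] has size 4, forcing χ ≥ 4, and the coloring below uses 4 colors, so χ(G) = 4.
A valid 4-coloring: color 1: [8]; color 2: [11]; color 3: [10]; color 4: [9].

χ(G) = 4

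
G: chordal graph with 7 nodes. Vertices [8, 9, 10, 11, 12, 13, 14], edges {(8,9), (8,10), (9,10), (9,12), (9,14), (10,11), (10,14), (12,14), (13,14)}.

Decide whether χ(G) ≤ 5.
A valid 5-coloring: color 1: [9, 11, 13]; color 2: [10, 12]; color 3: [8, 14].
(χ(G) = 3 ≤ 5.)

Yes, G is 5-colorable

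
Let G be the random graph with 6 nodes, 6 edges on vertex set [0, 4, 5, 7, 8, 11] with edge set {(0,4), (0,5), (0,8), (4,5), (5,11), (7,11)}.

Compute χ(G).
Clique number ω(G) = 3 (lower bound: χ ≥ ω).
The clique on [0, 4, 5] has size 3, forcing χ ≥ 3, and the coloring below uses 3 colors, so χ(G) = 3.
A valid 3-coloring: color 1: [5, 7, 8]; color 2: [0, 11]; color 3: [4].

χ(G) = 3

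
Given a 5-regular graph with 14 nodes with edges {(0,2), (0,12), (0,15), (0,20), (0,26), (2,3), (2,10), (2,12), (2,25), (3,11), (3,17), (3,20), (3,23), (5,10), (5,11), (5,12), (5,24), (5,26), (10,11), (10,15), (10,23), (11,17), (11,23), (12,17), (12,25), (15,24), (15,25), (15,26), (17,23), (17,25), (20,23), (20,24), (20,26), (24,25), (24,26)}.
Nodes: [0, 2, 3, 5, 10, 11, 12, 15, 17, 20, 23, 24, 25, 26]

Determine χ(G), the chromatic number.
χ(G) = 4

Clique number ω(G) = 4 (lower bound: χ ≥ ω).
The clique on [3, 11, 17, 23] has size 4, forcing χ ≥ 4, and the coloring below uses 4 colors, so χ(G) = 4.
A valid 4-coloring: color 1: [2, 5, 15, 23]; color 2: [0, 10, 17, 24]; color 3: [11, 12, 20]; color 4: [3, 25, 26].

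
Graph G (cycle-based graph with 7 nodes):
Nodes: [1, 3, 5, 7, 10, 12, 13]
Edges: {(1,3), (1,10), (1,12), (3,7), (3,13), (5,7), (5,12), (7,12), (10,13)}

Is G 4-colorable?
Yes, G is 4-colorable

A valid 4-coloring: color 1: [1, 7, 13]; color 2: [3, 5, 10]; color 3: [12].
(χ(G) = 3 ≤ 4.)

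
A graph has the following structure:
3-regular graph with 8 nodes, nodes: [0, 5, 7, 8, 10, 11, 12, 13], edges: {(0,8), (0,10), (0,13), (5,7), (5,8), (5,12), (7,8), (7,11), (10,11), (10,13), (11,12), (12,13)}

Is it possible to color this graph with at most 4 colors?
Yes, G is 4-colorable

A valid 4-coloring: color 1: [0, 5, 11]; color 2: [7, 10, 12]; color 3: [8, 13].
(χ(G) = 3 ≤ 4.)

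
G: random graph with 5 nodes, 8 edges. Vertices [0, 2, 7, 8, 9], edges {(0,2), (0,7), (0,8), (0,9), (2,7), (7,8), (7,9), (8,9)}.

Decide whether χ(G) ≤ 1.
The clique on vertices [0, 7, 8, 9] has size 4 > 1, so it alone needs 4 colors.

No, G is not 1-colorable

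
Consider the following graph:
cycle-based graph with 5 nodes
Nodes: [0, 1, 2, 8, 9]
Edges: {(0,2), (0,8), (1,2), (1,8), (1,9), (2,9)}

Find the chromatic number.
χ(G) = 3

Clique number ω(G) = 3 (lower bound: χ ≥ ω).
The clique on [1, 2, 9] has size 3, forcing χ ≥ 3, and the coloring below uses 3 colors, so χ(G) = 3.
A valid 3-coloring: color 1: [0, 1]; color 2: [2, 8]; color 3: [9].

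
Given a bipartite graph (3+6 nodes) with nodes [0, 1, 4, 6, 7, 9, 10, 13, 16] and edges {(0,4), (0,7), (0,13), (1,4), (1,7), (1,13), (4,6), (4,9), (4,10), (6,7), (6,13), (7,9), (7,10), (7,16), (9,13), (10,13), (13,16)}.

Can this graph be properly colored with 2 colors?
Yes, G is 2-colorable

A valid 2-coloring: color 1: [4, 7, 13]; color 2: [0, 1, 6, 9, 10, 16].
(χ(G) = 2 ≤ 2.)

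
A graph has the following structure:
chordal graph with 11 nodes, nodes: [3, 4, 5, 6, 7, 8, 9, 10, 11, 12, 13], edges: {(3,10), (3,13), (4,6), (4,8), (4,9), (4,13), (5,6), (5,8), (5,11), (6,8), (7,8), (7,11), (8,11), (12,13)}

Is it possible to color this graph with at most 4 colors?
A valid 4-coloring: color 1: [8, 9, 10, 13]; color 2: [3, 4, 5, 7, 12]; color 3: [6, 11].
(χ(G) = 3 ≤ 4.)

Yes, G is 4-colorable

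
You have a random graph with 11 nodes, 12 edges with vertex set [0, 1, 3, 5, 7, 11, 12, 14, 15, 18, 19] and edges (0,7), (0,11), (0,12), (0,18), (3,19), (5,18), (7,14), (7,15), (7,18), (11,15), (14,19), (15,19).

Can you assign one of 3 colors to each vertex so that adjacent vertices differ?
Yes, G is 3-colorable

A valid 3-coloring: color 1: [1, 5, 7, 11, 12, 19]; color 2: [0, 3, 14, 15]; color 3: [18].
(χ(G) = 3 ≤ 3.)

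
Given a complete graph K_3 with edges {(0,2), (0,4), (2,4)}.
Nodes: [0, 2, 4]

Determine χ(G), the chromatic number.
Clique number ω(G) = 3 (lower bound: χ ≥ ω).
The clique on [0, 2, 4] has size 3, forcing χ ≥ 3, and the coloring below uses 3 colors, so χ(G) = 3.
A valid 3-coloring: color 1: [2]; color 2: [0]; color 3: [4].

χ(G) = 3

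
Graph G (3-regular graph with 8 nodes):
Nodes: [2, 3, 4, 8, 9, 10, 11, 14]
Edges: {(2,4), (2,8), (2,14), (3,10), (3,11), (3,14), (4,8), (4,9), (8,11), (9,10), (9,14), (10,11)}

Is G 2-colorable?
No, G is not 2-colorable

The clique on vertices [2, 4, 8] has size 3 > 2, so it alone needs 3 colors.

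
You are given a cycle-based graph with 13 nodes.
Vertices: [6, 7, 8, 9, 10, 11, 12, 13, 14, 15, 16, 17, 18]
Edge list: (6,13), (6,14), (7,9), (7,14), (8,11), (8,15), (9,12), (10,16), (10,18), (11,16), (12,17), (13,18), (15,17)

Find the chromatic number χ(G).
Clique number ω(G) = 2 (lower bound: χ ≥ ω).
Odd cycle [8, 15, 17, 12, 9, 7, 14, 6, 13, 18, 10, 16, 11] needs 3 colors (χ ≥ 3).
The coloring below uses 3 colors, so χ(G) = 3.
A valid 3-coloring: color 1: [8, 9, 13, 14, 16, 17]; color 2: [6, 7, 11, 12, 15, 18]; color 3: [10].

χ(G) = 3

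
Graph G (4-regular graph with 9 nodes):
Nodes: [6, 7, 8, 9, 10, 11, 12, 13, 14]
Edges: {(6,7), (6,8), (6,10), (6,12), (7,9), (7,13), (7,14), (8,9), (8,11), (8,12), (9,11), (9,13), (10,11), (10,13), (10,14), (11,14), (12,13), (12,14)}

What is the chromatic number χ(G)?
Clique number ω(G) = 3 (lower bound: χ ≥ ω).
Suppose a proper 3-coloring c exists. The clique [6, 8, 12] takes 3 distinct colors; by symmetry let c(6) = 1, c(8) = 2, c(12) = 3.
- Vertex 7: neighbors [6] already have colors [1]; try each remaining color.
- Case c(7) = 2:
  - Vertex 13: neighbors [7, 12] already have colors [2, 3] ⇒ c(13) = 1.
  - Vertex 14: neighbors [7, 12] already have colors [2, 3] ⇒ c(14) = 1.
  - Vertex 11: neighbors [14, 8] already have colors [1, 2] ⇒ c(11) = 3.
  - Vertex 9: neighbors [13, 7, 11] already have colors [1, 2, 3] — all 3 colors blocked. Contradiction.
- Case c(7) = 3:
  - Vertex 9: neighbors [8, 7] already have colors [2, 3] ⇒ c(9) = 1.
  - Vertex 11: neighbors [9, 8] already have colors [1, 2] ⇒ c(11) = 3.
  - Vertex 10: neighbors [6, 11] already have colors [1, 3] ⇒ c(10) = 2.
  - Vertex 13: neighbors [9, 10, 7] already have colors [1, 2, 3] — all 3 colors blocked. Contradiction.
Every case ends in a contradiction, so G has no proper 3-coloring (χ ≥ 4).
The coloring below uses 4 colors, so χ(G) = 4.
A valid 4-coloring: color 1: [8, 13, 14]; color 2: [9, 10, 12]; color 3: [7, 11]; color 4: [6].

χ(G) = 4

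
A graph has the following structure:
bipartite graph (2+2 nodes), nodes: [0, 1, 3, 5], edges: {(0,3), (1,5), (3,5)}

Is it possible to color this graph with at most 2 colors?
A valid 2-coloring: color 1: [0, 5]; color 2: [1, 3].
(χ(G) = 2 ≤ 2.)

Yes, G is 2-colorable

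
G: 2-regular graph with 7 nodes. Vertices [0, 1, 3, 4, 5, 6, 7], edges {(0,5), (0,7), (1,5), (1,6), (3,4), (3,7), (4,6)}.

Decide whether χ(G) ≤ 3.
Yes, G is 3-colorable

A valid 3-coloring: color 1: [1, 4, 7]; color 2: [3, 5, 6]; color 3: [0].
(χ(G) = 3 ≤ 3.)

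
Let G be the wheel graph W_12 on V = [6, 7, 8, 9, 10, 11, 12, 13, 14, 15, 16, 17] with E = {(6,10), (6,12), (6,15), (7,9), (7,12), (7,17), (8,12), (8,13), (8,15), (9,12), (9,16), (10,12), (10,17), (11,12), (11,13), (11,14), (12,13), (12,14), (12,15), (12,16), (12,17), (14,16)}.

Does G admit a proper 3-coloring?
Odd cycle [15, 6, 10, 17, 7, 9, 16, 14, 11, 13, 8] needs 3 colors (χ ≥ 3).
Vertex 12 is adjacent to every vertex of [6, 7, 8, 9, 10, 11, 13, 14, 15, 16, 17], which already need 3 colors among themselves, so 12 needs a new color (χ ≥ 4).
Hence χ(G) ≥ 4 > 3, so no proper 3-coloring exists.

No, G is not 3-colorable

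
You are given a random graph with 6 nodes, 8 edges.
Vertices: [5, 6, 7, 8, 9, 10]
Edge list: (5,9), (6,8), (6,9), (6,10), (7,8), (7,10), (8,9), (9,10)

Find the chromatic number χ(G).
χ(G) = 3

Clique number ω(G) = 3 (lower bound: χ ≥ ω).
The clique on [6, 8, 9] has size 3, forcing χ ≥ 3, and the coloring below uses 3 colors, so χ(G) = 3.
A valid 3-coloring: color 1: [7, 9]; color 2: [5, 8, 10]; color 3: [6].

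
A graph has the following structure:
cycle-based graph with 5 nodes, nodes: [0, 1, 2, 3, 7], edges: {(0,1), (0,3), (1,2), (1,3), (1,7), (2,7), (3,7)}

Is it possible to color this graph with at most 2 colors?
No, G is not 2-colorable

The clique on vertices [1, 2, 7] has size 3 > 2, so it alone needs 3 colors.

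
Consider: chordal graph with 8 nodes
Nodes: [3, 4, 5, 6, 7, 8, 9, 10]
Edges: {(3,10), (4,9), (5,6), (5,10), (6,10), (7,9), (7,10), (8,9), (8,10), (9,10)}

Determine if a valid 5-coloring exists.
Yes, G is 5-colorable

A valid 5-coloring: color 1: [4, 10]; color 2: [3, 5, 9]; color 3: [6, 7, 8].
(χ(G) = 3 ≤ 5.)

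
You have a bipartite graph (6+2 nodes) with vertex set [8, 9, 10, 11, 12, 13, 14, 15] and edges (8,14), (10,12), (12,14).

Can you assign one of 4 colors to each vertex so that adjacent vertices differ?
Yes, G is 4-colorable

A valid 4-coloring: color 1: [8, 9, 11, 12, 13, 15]; color 2: [10, 14].
(χ(G) = 2 ≤ 4.)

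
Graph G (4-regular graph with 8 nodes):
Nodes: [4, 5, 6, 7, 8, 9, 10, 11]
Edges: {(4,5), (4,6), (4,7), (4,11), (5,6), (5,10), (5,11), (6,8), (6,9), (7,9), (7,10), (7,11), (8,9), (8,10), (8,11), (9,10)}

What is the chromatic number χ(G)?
Clique number ω(G) = 3 (lower bound: χ ≥ ω).
The clique on [8, 9, 10] has size 3, forcing χ ≥ 3, and the coloring below uses 3 colors, so χ(G) = 3.
A valid 3-coloring: color 1: [6, 10, 11]; color 2: [5, 7, 8]; color 3: [4, 9].

χ(G) = 3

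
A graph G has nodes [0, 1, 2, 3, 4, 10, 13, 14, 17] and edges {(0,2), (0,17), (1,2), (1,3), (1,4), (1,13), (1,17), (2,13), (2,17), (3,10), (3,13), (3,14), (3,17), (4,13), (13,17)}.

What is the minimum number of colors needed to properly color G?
Clique number ω(G) = 4 (lower bound: χ ≥ ω).
The clique on [1, 2, 13, 17] has size 4, forcing χ ≥ 4, and the coloring below uses 4 colors, so χ(G) = 4.
A valid 4-coloring: color 1: [0, 1, 10, 14]; color 2: [13]; color 3: [4, 17]; color 4: [2, 3].

χ(G) = 4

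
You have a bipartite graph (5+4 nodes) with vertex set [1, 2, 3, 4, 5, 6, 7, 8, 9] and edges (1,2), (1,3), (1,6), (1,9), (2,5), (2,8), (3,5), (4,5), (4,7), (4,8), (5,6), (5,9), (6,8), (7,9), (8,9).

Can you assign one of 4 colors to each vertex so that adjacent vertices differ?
A valid 4-coloring: color 1: [1, 5, 7, 8]; color 2: [2, 3, 4, 6, 9].
(χ(G) = 2 ≤ 4.)

Yes, G is 4-colorable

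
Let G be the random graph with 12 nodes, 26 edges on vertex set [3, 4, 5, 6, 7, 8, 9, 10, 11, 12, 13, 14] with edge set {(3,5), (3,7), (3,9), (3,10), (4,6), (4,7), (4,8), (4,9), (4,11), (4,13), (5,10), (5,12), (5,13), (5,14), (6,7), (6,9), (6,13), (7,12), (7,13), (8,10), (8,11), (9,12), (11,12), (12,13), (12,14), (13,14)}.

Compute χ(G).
χ(G) = 4

Clique number ω(G) = 4 (lower bound: χ ≥ ω).
The clique on [4, 6, 7, 13] has size 4, forcing χ ≥ 4, and the coloring below uses 4 colors, so χ(G) = 4.
A valid 4-coloring: color 1: [3, 4, 12]; color 2: [9, 10, 11, 13]; color 3: [5, 7, 8]; color 4: [6, 14].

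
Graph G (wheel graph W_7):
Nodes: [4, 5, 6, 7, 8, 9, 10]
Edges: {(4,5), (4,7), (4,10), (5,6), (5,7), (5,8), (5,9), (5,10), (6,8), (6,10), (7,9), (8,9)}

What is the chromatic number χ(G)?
Clique number ω(G) = 3 (lower bound: χ ≥ ω).
The clique on [5, 8, 9] has size 3, forcing χ ≥ 3, and the coloring below uses 3 colors, so χ(G) = 3.
A valid 3-coloring: color 1: [5]; color 2: [4, 6, 9]; color 3: [7, 8, 10].

χ(G) = 3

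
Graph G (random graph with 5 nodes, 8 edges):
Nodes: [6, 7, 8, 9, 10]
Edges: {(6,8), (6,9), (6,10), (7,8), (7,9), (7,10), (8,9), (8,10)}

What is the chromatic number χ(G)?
Clique number ω(G) = 3 (lower bound: χ ≥ ω).
The clique on [6, 8, 9] has size 3, forcing χ ≥ 3, and the coloring below uses 3 colors, so χ(G) = 3.
A valid 3-coloring: color 1: [8]; color 2: [9, 10]; color 3: [6, 7].

χ(G) = 3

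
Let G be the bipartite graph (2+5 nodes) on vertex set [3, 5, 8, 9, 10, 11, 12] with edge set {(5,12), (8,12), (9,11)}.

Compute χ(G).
χ(G) = 2

Clique number ω(G) = 2 (lower bound: χ ≥ ω).
The graph is bipartite (no odd cycle), so 2 colors suffice: χ(G) = 2.
A valid 2-coloring: color 1: [3, 10, 11, 12]; color 2: [5, 8, 9].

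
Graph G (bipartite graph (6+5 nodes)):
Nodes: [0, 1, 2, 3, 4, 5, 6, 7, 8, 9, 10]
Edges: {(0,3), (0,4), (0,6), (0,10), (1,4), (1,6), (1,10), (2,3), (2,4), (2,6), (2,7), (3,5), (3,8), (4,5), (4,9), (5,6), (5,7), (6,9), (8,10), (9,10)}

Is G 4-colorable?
A valid 4-coloring: color 1: [3, 4, 6, 7, 10]; color 2: [0, 1, 2, 5, 8, 9].
(χ(G) = 2 ≤ 4.)

Yes, G is 4-colorable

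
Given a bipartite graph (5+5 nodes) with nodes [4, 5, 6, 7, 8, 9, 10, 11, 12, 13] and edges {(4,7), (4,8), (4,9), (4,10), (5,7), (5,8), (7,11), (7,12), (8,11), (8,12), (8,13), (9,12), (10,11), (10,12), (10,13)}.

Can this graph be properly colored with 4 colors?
Yes, G is 4-colorable

A valid 4-coloring: color 1: [6, 7, 8, 9, 10]; color 2: [4, 5, 11, 12, 13].
(χ(G) = 2 ≤ 4.)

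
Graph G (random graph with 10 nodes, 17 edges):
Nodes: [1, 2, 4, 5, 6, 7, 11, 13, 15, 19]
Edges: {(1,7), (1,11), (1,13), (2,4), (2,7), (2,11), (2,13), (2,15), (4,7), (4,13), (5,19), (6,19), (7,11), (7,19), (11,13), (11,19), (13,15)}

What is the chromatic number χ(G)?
Clique number ω(G) = 3 (lower bound: χ ≥ ω).
The clique on [1, 11, 13] has size 3, forcing χ ≥ 3, and the coloring below uses 3 colors, so χ(G) = 3.
A valid 3-coloring: color 1: [5, 6, 7, 13]; color 2: [1, 2, 19]; color 3: [4, 11, 15].

χ(G) = 3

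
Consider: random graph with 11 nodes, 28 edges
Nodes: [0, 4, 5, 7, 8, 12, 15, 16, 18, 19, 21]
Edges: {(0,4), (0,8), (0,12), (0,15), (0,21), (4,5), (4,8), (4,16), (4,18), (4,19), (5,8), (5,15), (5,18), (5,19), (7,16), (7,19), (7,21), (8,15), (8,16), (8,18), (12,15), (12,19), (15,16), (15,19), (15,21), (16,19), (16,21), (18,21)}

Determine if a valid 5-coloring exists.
Yes, G is 5-colorable

A valid 5-coloring: color 1: [4, 7, 15]; color 2: [8, 19, 21]; color 3: [12, 16, 18]; color 4: [0, 5].
(χ(G) = 4 ≤ 5.)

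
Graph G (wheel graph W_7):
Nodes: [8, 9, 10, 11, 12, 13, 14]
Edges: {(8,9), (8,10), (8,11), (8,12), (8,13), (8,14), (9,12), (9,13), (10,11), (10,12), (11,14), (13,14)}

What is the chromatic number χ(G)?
χ(G) = 3

Clique number ω(G) = 3 (lower bound: χ ≥ ω).
The clique on [8, 9, 12] has size 3, forcing χ ≥ 3, and the coloring below uses 3 colors, so χ(G) = 3.
A valid 3-coloring: color 1: [8]; color 2: [11, 12, 13]; color 3: [9, 10, 14].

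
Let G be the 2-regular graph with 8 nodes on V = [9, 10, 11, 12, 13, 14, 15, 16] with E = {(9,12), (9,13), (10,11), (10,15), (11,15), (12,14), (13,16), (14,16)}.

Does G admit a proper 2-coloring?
The clique on vertices [10, 11, 15] has size 3 > 2, so it alone needs 3 colors.

No, G is not 2-colorable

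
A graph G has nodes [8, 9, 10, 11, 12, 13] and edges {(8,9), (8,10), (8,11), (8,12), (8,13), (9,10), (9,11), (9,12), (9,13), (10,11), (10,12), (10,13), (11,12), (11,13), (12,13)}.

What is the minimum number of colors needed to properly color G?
χ(G) = 6

Clique number ω(G) = 6 (lower bound: χ ≥ ω).
The clique on [8, 9, 10, 11, 12, 13] has size 6, forcing χ ≥ 6, and the coloring below uses 6 colors, so χ(G) = 6.
A valid 6-coloring: color 1: [10]; color 2: [8]; color 3: [13]; color 4: [11]; color 5: [12]; color 6: [9].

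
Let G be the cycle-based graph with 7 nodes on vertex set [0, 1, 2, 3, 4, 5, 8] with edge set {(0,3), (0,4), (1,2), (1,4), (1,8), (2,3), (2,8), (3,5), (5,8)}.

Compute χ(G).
Clique number ω(G) = 3 (lower bound: χ ≥ ω).
The clique on [1, 2, 8] has size 3, forcing χ ≥ 3, and the coloring below uses 3 colors, so χ(G) = 3.
A valid 3-coloring: color 1: [1, 3]; color 2: [2, 4, 5]; color 3: [0, 8].

χ(G) = 3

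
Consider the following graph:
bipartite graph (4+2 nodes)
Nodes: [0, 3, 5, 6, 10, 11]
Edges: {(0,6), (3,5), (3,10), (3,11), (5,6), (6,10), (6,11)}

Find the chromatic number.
Clique number ω(G) = 2 (lower bound: χ ≥ ω).
The graph is bipartite (no odd cycle), so 2 colors suffice: χ(G) = 2.
A valid 2-coloring: color 1: [3, 6]; color 2: [0, 5, 10, 11].

χ(G) = 2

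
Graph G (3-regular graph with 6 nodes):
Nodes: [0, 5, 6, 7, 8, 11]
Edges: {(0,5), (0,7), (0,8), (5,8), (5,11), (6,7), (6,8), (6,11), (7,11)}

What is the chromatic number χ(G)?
χ(G) = 3

Clique number ω(G) = 3 (lower bound: χ ≥ ω).
The clique on [0, 5, 8] has size 3, forcing χ ≥ 3, and the coloring below uses 3 colors, so χ(G) = 3.
A valid 3-coloring: color 1: [0, 6]; color 2: [8, 11]; color 3: [5, 7].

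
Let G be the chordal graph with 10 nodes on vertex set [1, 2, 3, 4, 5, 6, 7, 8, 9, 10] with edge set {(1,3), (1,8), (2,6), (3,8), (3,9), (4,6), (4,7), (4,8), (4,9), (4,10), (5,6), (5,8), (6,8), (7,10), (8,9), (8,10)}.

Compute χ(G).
Clique number ω(G) = 3 (lower bound: χ ≥ ω).
The clique on [1, 3, 8] has size 3, forcing χ ≥ 3, and the coloring below uses 3 colors, so χ(G) = 3.
A valid 3-coloring: color 1: [2, 7, 8]; color 2: [3, 4, 5]; color 3: [1, 6, 9, 10].

χ(G) = 3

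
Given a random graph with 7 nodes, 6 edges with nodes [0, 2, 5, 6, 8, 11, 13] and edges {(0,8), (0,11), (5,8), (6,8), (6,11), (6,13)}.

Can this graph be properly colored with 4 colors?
A valid 4-coloring: color 1: [0, 2, 5, 6]; color 2: [8, 11, 13].
(χ(G) = 2 ≤ 4.)

Yes, G is 4-colorable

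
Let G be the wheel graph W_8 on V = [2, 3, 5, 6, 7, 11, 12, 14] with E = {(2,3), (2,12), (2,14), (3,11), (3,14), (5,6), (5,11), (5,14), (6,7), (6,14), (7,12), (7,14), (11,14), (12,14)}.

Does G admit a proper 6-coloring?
Yes, G is 6-colorable

A valid 6-coloring: color 1: [14]; color 2: [2, 7, 11]; color 3: [3, 5, 12]; color 4: [6].
(χ(G) = 4 ≤ 6.)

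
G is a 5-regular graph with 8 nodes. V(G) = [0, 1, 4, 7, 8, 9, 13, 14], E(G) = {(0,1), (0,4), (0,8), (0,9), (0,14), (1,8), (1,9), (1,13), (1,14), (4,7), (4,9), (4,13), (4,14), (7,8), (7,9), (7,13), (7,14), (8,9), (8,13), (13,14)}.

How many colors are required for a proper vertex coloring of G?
χ(G) = 4

Clique number ω(G) = 4 (lower bound: χ ≥ ω).
The clique on [0, 1, 8, 9] has size 4, forcing χ ≥ 4, and the coloring below uses 4 colors, so χ(G) = 4.
A valid 4-coloring: color 1: [8, 14]; color 2: [0, 7]; color 3: [1, 4]; color 4: [9, 13].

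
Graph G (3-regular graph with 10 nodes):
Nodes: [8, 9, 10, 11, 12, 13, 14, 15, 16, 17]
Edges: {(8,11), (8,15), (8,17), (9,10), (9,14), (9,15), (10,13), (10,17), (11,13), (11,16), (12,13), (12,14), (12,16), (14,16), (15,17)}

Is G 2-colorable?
No, G is not 2-colorable

The clique on vertices [8, 15, 17] has size 3 > 2, so it alone needs 3 colors.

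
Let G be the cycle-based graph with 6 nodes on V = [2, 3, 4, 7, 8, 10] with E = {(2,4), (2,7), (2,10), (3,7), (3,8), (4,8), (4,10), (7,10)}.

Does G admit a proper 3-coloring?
A valid 3-coloring: color 1: [4, 7]; color 2: [8, 10]; color 3: [2, 3].
(χ(G) = 3 ≤ 3.)

Yes, G is 3-colorable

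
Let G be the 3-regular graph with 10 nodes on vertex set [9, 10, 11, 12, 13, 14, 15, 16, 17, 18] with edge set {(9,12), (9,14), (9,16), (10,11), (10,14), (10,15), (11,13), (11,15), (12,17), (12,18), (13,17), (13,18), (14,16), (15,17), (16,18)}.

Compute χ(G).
χ(G) = 3

Clique number ω(G) = 3 (lower bound: χ ≥ ω).
The clique on [9, 14, 16] has size 3, forcing χ ≥ 3, and the coloring below uses 3 colors, so χ(G) = 3.
A valid 3-coloring: color 1: [11, 12, 14]; color 2: [9, 10, 17, 18]; color 3: [13, 15, 16].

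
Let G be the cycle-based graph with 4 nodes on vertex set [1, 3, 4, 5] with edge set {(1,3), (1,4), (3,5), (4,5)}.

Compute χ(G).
Clique number ω(G) = 2 (lower bound: χ ≥ ω).
The graph is bipartite (no odd cycle), so 2 colors suffice: χ(G) = 2.
A valid 2-coloring: color 1: [3, 4]; color 2: [1, 5].

χ(G) = 2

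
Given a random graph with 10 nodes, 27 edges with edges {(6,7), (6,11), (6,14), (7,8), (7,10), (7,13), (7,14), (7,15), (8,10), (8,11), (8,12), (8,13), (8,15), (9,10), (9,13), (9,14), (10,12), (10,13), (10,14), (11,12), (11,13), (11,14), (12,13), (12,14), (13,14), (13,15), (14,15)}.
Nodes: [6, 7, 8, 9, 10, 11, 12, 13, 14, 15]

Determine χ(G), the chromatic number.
χ(G) = 4

Clique number ω(G) = 4 (lower bound: χ ≥ ω).
The clique on [8, 11, 12, 13] has size 4, forcing χ ≥ 4, and the coloring below uses 4 colors, so χ(G) = 4.
A valid 4-coloring: color 1: [8, 14]; color 2: [6, 13]; color 3: [7, 9, 12]; color 4: [10, 11, 15].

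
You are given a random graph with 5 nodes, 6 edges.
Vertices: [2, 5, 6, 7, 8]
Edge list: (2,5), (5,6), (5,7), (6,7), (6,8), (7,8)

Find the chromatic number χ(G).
χ(G) = 3

Clique number ω(G) = 3 (lower bound: χ ≥ ω).
The clique on [6, 7, 8] has size 3, forcing χ ≥ 3, and the coloring below uses 3 colors, so χ(G) = 3.
A valid 3-coloring: color 1: [2, 6]; color 2: [5, 8]; color 3: [7].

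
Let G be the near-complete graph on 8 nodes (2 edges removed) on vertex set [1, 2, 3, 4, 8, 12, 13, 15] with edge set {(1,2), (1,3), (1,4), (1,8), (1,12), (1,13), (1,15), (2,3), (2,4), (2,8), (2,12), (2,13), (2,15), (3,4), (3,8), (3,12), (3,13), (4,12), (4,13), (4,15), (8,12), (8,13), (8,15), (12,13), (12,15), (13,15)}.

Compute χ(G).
Clique number ω(G) = 6 (lower bound: χ ≥ ω).
The clique on [1, 2, 3, 8, 12, 13] has size 6, forcing χ ≥ 6, and the coloring below uses 6 colors, so χ(G) = 6.
A valid 6-coloring: color 1: [13]; color 2: [2]; color 3: [1]; color 4: [12]; color 5: [4, 8]; color 6: [3, 15].

χ(G) = 6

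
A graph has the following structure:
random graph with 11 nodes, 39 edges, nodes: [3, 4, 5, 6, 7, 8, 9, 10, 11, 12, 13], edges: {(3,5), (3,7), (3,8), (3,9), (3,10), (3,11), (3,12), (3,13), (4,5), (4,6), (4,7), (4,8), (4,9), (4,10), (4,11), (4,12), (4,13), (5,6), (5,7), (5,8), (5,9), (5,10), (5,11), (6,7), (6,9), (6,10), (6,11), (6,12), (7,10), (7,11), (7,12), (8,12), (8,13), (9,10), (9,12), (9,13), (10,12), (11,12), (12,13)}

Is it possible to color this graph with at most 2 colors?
No, G is not 2-colorable

The clique on vertices [4, 6, 9, 10, 12] has size 5 > 2, so it alone needs 5 colors.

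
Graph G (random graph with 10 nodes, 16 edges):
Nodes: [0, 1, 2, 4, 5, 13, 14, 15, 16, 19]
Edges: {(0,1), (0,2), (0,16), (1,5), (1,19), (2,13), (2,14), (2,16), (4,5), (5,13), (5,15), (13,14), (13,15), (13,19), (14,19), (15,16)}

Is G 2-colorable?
No, G is not 2-colorable

The clique on vertices [0, 2, 16] has size 3 > 2, so it alone needs 3 colors.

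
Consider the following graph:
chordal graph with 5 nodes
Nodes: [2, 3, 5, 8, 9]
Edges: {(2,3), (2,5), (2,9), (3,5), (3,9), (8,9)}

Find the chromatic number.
Clique number ω(G) = 3 (lower bound: χ ≥ ω).
The clique on [2, 3, 9] has size 3, forcing χ ≥ 3, and the coloring below uses 3 colors, so χ(G) = 3.
A valid 3-coloring: color 1: [2, 8]; color 2: [5, 9]; color 3: [3].

χ(G) = 3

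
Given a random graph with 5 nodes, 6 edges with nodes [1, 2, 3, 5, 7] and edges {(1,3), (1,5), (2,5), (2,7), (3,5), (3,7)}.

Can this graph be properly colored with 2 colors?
No, G is not 2-colorable

The clique on vertices [1, 3, 5] has size 3 > 2, so it alone needs 3 colors.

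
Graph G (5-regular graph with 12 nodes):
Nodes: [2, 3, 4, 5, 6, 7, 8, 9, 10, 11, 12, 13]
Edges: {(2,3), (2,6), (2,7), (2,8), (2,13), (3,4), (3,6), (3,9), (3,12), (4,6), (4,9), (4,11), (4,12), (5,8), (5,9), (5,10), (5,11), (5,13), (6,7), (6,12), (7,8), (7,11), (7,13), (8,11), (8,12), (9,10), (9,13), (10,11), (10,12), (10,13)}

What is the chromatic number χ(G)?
Clique number ω(G) = 4 (lower bound: χ ≥ ω).
The clique on [3, 4, 6, 12] has size 4, forcing χ ≥ 4, and the coloring below uses 4 colors, so χ(G) = 4.
A valid 4-coloring: color 1: [6, 11, 13]; color 2: [4, 8, 10]; color 3: [3, 5, 7]; color 4: [2, 9, 12].

χ(G) = 4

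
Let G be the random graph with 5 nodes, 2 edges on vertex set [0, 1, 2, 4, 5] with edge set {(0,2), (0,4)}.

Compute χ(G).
χ(G) = 2

Clique number ω(G) = 2 (lower bound: χ ≥ ω).
The graph is bipartite (no odd cycle), so 2 colors suffice: χ(G) = 2.
A valid 2-coloring: color 1: [0, 1, 5]; color 2: [2, 4].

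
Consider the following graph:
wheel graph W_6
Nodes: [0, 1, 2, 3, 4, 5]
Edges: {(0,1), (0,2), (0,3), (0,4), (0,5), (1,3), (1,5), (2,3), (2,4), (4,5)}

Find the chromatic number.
χ(G) = 4

Clique number ω(G) = 3 (lower bound: χ ≥ ω).
Odd cycle [3, 2, 4, 5, 1] needs 3 colors (χ ≥ 3).
Vertex 0 is adjacent to every vertex of [1, 2, 3, 4, 5], which already need 3 colors among themselves, so 0 needs a new color (χ ≥ 4).
The coloring below uses 4 colors, so χ(G) = 4.
A valid 4-coloring: color 1: [0]; color 2: [3, 5]; color 3: [1, 2]; color 4: [4].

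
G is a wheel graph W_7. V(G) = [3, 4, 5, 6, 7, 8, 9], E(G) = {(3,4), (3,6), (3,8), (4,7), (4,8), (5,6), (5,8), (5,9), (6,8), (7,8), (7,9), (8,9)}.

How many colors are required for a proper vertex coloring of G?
χ(G) = 3

Clique number ω(G) = 3 (lower bound: χ ≥ ω).
The clique on [5, 8, 9] has size 3, forcing χ ≥ 3, and the coloring below uses 3 colors, so χ(G) = 3.
A valid 3-coloring: color 1: [8]; color 2: [3, 5, 7]; color 3: [4, 6, 9].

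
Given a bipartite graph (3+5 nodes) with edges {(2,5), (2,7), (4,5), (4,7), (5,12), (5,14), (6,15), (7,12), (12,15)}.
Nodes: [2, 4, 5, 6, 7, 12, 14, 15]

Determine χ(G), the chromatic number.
Clique number ω(G) = 2 (lower bound: χ ≥ ω).
The graph is bipartite (no odd cycle), so 2 colors suffice: χ(G) = 2.
A valid 2-coloring: color 1: [5, 7, 15]; color 2: [2, 4, 6, 12, 14].

χ(G) = 2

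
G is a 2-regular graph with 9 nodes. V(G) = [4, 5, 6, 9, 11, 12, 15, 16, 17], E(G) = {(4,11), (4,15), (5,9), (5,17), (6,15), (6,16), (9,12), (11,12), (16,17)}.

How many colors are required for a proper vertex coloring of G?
χ(G) = 3

Clique number ω(G) = 2 (lower bound: χ ≥ ω).
Odd cycle [11, 12, 9, 5, 17, 16, 6, 15, 4] needs 3 colors (χ ≥ 3).
The coloring below uses 3 colors, so χ(G) = 3.
A valid 3-coloring: color 1: [9, 11, 15, 17]; color 2: [4, 5, 6, 12]; color 3: [16].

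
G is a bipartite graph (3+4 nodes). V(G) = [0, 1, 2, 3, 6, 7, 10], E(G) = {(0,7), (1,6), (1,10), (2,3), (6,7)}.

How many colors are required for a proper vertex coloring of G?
Clique number ω(G) = 2 (lower bound: χ ≥ ω).
The graph is bipartite (no odd cycle), so 2 colors suffice: χ(G) = 2.
A valid 2-coloring: color 1: [1, 3, 7]; color 2: [0, 2, 6, 10].

χ(G) = 2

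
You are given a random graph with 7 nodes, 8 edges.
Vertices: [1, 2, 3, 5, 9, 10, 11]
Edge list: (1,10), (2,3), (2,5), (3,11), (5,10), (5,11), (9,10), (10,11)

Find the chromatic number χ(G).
Clique number ω(G) = 3 (lower bound: χ ≥ ω).
The clique on [5, 10, 11] has size 3, forcing χ ≥ 3, and the coloring below uses 3 colors, so χ(G) = 3.
A valid 3-coloring: color 1: [2, 10]; color 2: [1, 3, 5, 9]; color 3: [11].

χ(G) = 3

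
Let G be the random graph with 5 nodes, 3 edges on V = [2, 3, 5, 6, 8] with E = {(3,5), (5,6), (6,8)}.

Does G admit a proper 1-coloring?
Edge (6,8) forces its endpoints to differ, so 1 color is not enough.

No, G is not 1-colorable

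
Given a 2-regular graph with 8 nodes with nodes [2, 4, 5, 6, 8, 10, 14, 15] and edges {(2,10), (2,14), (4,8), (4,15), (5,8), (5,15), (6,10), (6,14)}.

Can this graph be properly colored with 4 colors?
A valid 4-coloring: color 1: [4, 5, 10, 14]; color 2: [2, 6, 8, 15].
(χ(G) = 2 ≤ 4.)

Yes, G is 4-colorable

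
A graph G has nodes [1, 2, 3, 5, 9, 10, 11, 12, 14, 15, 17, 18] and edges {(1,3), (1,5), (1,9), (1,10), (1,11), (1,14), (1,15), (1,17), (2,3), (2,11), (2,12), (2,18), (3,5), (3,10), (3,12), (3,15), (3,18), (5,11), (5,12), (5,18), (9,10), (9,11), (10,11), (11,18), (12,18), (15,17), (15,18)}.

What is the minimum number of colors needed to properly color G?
Clique number ω(G) = 4 (lower bound: χ ≥ ω).
The clique on [1, 9, 10, 11] has size 4, forcing χ ≥ 4, and the coloring below uses 4 colors, so χ(G) = 4.
A valid 4-coloring: color 1: [1, 18]; color 2: [3, 11, 14, 17]; color 3: [2, 5, 9, 15]; color 4: [10, 12].

χ(G) = 4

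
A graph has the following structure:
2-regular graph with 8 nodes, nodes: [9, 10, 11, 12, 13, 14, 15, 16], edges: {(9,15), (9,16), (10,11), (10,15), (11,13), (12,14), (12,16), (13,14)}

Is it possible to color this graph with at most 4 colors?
A valid 4-coloring: color 1: [9, 10, 12, 13]; color 2: [11, 14, 15, 16].
(χ(G) = 2 ≤ 4.)

Yes, G is 4-colorable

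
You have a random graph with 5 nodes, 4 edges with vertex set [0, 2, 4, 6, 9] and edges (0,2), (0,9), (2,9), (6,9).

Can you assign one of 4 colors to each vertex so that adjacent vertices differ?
A valid 4-coloring: color 1: [4, 9]; color 2: [0, 6]; color 3: [2].
(χ(G) = 3 ≤ 4.)

Yes, G is 4-colorable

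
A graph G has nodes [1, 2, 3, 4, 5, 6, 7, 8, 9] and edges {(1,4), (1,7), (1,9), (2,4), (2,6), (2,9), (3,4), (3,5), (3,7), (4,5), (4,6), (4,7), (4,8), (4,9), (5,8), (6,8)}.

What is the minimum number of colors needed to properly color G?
χ(G) = 3

Clique number ω(G) = 3 (lower bound: χ ≥ ω).
The clique on [1, 4, 9] has size 3, forcing χ ≥ 3, and the coloring below uses 3 colors, so χ(G) = 3.
A valid 3-coloring: color 1: [4]; color 2: [1, 2, 3, 8]; color 3: [5, 6, 7, 9].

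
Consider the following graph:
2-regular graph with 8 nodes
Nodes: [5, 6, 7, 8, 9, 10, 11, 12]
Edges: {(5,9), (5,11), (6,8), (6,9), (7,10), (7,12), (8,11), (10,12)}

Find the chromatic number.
Clique number ω(G) = 3 (lower bound: χ ≥ ω).
The clique on [7, 10, 12] has size 3, forcing χ ≥ 3, and the coloring below uses 3 colors, so χ(G) = 3.
A valid 3-coloring: color 1: [6, 7, 11]; color 2: [5, 8, 12]; color 3: [9, 10].

χ(G) = 3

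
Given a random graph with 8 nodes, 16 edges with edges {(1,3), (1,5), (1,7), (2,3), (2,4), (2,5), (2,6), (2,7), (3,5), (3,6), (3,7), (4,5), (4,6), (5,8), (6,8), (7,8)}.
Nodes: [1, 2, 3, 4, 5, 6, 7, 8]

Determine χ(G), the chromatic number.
Clique number ω(G) = 3 (lower bound: χ ≥ ω).
The clique on [1, 3, 5] has size 3, forcing χ ≥ 3, and the coloring below uses 3 colors, so χ(G) = 3.
A valid 3-coloring: color 1: [5, 6, 7]; color 2: [3, 4, 8]; color 3: [1, 2].

χ(G) = 3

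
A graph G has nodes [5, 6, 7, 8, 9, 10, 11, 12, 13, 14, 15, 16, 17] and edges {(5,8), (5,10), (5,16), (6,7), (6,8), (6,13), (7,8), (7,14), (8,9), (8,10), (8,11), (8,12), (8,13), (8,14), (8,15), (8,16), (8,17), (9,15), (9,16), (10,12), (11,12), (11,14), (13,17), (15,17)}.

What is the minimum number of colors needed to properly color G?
Clique number ω(G) = 3 (lower bound: χ ≥ ω).
The clique on [5, 8, 16] has size 3, forcing χ ≥ 3, and the coloring below uses 3 colors, so χ(G) = 3.
A valid 3-coloring: color 1: [8]; color 2: [5, 6, 9, 12, 14, 17]; color 3: [7, 10, 11, 13, 15, 16].

χ(G) = 3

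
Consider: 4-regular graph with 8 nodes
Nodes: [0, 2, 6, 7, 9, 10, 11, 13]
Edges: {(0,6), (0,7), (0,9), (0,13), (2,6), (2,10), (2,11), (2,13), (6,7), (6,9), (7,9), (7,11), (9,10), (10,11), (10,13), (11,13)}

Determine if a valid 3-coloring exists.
No, G is not 3-colorable

The clique on vertices [0, 6, 7, 9] has size 4 > 3, so it alone needs 4 colors.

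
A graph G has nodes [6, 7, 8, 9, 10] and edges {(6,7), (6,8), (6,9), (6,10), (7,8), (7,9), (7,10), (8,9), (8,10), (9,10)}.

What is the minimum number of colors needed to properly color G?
Clique number ω(G) = 5 (lower bound: χ ≥ ω).
The clique on [6, 7, 8, 9, 10] has size 5, forcing χ ≥ 5, and the coloring below uses 5 colors, so χ(G) = 5.
A valid 5-coloring: color 1: [6]; color 2: [10]; color 3: [7]; color 4: [8]; color 5: [9].

χ(G) = 5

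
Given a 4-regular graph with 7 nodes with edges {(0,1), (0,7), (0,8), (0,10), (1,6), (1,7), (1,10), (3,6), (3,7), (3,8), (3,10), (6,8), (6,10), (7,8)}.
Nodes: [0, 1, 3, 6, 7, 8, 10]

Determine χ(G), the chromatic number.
χ(G) = 4

Clique number ω(G) = 3 (lower bound: χ ≥ ω).
Suppose a proper 3-coloring c exists. The clique [0, 1, 7] takes 3 distinct colors; by symmetry let c(0) = 1, c(1) = 2, c(7) = 3.
- Vertex 8: neighbors [0, 7] already have colors [1, 3] ⇒ c(8) = 2.
- Vertex 3: neighbors [8, 7] already have colors [2, 3] ⇒ c(3) = 1.
- Vertex 6: neighbors [3, 1] already have colors [1, 2] ⇒ c(6) = 3.
- Vertex 10: neighbors [0, 1, 6] already have colors [1, 2, 3] — all 3 colors blocked. Contradiction.
The forced assignments end in a contradiction, so G has no proper 3-coloring (χ ≥ 4).
The coloring below uses 4 colors, so χ(G) = 4.
A valid 4-coloring: color 1: [6, 7]; color 2: [0, 3]; color 3: [8, 10]; color 4: [1].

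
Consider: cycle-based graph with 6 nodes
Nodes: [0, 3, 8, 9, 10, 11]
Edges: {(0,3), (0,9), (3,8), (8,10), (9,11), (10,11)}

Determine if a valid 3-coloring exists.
A valid 3-coloring: color 1: [3, 9, 10]; color 2: [0, 8, 11].
(χ(G) = 2 ≤ 3.)

Yes, G is 3-colorable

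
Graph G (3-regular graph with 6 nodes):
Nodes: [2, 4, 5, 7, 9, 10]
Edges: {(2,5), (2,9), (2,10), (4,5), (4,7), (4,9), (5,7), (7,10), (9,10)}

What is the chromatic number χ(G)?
χ(G) = 3

Clique number ω(G) = 3 (lower bound: χ ≥ ω).
The clique on [2, 9, 10] has size 3, forcing χ ≥ 3, and the coloring below uses 3 colors, so χ(G) = 3.
A valid 3-coloring: color 1: [7, 9]; color 2: [5, 10]; color 3: [2, 4].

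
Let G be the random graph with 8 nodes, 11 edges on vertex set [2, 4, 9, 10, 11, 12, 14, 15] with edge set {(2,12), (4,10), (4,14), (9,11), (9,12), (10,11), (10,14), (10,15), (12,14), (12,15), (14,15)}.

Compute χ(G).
χ(G) = 3

Clique number ω(G) = 3 (lower bound: χ ≥ ω).
The clique on [4, 10, 14] has size 3, forcing χ ≥ 3, and the coloring below uses 3 colors, so χ(G) = 3.
A valid 3-coloring: color 1: [10, 12]; color 2: [2, 9, 14]; color 3: [4, 11, 15].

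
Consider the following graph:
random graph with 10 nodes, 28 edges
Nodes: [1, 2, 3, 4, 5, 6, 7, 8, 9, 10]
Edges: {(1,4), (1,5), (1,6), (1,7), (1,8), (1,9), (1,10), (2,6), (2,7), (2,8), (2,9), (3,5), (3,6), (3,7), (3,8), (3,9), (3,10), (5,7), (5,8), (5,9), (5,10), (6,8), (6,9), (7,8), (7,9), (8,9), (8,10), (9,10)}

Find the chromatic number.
Clique number ω(G) = 5 (lower bound: χ ≥ ω).
The clique on [1, 5, 8, 9, 10] has size 5, forcing χ ≥ 5, and the coloring below uses 5 colors, so χ(G) = 5.
A valid 5-coloring: color 1: [4, 8]; color 2: [9]; color 3: [1, 2, 3]; color 4: [6, 7, 10]; color 5: [5].

χ(G) = 5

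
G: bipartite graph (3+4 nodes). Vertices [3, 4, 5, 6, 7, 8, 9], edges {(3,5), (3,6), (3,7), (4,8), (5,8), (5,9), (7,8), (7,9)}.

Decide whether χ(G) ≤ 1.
Edge (4,8) forces its endpoints to differ, so 1 color is not enough.

No, G is not 1-colorable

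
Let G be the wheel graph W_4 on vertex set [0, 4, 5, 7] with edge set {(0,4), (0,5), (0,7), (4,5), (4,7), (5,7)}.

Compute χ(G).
Clique number ω(G) = 4 (lower bound: χ ≥ ω).
The clique on [0, 4, 5, 7] has size 4, forcing χ ≥ 4, and the coloring below uses 4 colors, so χ(G) = 4.
A valid 4-coloring: color 1: [0]; color 2: [5]; color 3: [4]; color 4: [7].

χ(G) = 4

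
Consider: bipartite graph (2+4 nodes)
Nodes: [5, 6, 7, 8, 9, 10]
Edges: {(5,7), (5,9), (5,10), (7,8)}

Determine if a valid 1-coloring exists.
Edge (7,8) forces its endpoints to differ, so 1 color is not enough.

No, G is not 1-colorable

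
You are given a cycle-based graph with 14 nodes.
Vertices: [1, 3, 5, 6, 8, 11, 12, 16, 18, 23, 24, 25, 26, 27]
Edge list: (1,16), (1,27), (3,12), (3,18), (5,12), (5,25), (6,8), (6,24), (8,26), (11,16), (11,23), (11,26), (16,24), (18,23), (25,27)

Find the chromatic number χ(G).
Clique number ω(G) = 2 (lower bound: χ ≥ ω).
The graph is bipartite (no odd cycle), so 2 colors suffice: χ(G) = 2.
A valid 2-coloring: color 1: [1, 8, 11, 12, 18, 24, 25]; color 2: [3, 5, 6, 16, 23, 26, 27].

χ(G) = 2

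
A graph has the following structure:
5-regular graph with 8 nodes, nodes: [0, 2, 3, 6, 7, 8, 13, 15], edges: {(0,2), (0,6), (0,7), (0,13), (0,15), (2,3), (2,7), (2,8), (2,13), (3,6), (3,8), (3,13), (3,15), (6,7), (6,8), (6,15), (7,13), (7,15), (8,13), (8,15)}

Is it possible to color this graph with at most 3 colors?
The clique on vertices [0, 2, 7, 13] has size 4 > 3, so it alone needs 4 colors.

No, G is not 3-colorable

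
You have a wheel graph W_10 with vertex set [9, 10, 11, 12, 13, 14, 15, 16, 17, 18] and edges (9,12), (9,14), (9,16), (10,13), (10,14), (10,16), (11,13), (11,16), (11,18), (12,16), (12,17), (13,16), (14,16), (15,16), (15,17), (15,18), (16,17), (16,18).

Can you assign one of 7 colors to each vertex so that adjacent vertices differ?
A valid 7-coloring: color 1: [16]; color 2: [10, 11, 12, 15]; color 3: [13, 14, 17, 18]; color 4: [9].
(χ(G) = 4 ≤ 7.)

Yes, G is 7-colorable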